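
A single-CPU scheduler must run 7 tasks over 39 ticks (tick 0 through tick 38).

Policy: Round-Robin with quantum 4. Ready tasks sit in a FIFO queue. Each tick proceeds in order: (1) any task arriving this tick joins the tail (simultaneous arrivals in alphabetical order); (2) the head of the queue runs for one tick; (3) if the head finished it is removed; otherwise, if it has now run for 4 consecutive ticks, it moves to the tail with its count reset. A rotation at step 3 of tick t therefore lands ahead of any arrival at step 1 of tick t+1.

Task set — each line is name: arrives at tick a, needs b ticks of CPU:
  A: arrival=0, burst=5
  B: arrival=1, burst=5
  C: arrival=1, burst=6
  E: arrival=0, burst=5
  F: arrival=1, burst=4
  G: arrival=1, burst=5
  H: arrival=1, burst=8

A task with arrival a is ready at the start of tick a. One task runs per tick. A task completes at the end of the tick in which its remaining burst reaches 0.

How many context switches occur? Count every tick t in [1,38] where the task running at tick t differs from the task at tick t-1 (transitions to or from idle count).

context switches = 13

t=0: queue=[A,E] q_used=0 → run A
t=1: queue=[A,E,B,C,F,G,H] q_used=1 → run A
t=2: queue=[A,E,B,C,F,G,H] q_used=2 → run A
t=3: queue=[A,E,B,C,F,G,H] q_used=3 → run A
t=4: queue=[E,B,C,F,G,H,A] q_used=0 → run E
t=5: queue=[E,B,C,F,G,H,A] q_used=1 → run E
t=6: queue=[E,B,C,F,G,H,A] q_used=2 → run E
t=7: queue=[E,B,C,F,G,H,A] q_used=3 → run E
t=8: queue=[B,C,F,G,H,A,E] q_used=0 → run B
t=9: queue=[B,C,F,G,H,A,E] q_used=1 → run B
t=10: queue=[B,C,F,G,H,A,E] q_used=2 → run B
t=11: queue=[B,C,F,G,H,A,E] q_used=3 → run B
t=12: queue=[C,F,G,H,A,E,B] q_used=0 → run C
t=13: queue=[C,F,G,H,A,E,B] q_used=1 → run C
t=14: queue=[C,F,G,H,A,E,B] q_used=2 → run C
t=15: queue=[C,F,G,H,A,E,B] q_used=3 → run C
t=16: queue=[F,G,H,A,E,B,C] q_used=0 → run F
t=17: queue=[F,G,H,A,E,B,C] q_used=1 → run F
t=18: queue=[F,G,H,A,E,B,C] q_used=2 → run F
t=19: queue=[F,G,H,A,E,B,C] q_used=3 → run F
t=20: queue=[G,H,A,E,B,C] q_used=0 → run G
t=21: queue=[G,H,A,E,B,C] q_used=1 → run G
t=22: queue=[G,H,A,E,B,C] q_used=2 → run G
t=23: queue=[G,H,A,E,B,C] q_used=3 → run G
t=24: queue=[H,A,E,B,C,G] q_used=0 → run H
t=25: queue=[H,A,E,B,C,G] q_used=1 → run H
t=26: queue=[H,A,E,B,C,G] q_used=2 → run H
t=27: queue=[H,A,E,B,C,G] q_used=3 → run H
t=28: queue=[A,E,B,C,G,H] q_used=0 → run A
t=29: queue=[E,B,C,G,H] q_used=0 → run E
t=30: queue=[B,C,G,H] q_used=0 → run B
t=31: queue=[C,G,H] q_used=0 → run C
t=32: queue=[C,G,H] q_used=1 → run C
t=33: queue=[G,H] q_used=0 → run G
t=34: queue=[H] q_used=0 → run H
t=35: queue=[H] q_used=1 → run H
t=36: queue=[H] q_used=2 → run H
t=37: queue=[H] q_used=3 → run H
t=38: (idle)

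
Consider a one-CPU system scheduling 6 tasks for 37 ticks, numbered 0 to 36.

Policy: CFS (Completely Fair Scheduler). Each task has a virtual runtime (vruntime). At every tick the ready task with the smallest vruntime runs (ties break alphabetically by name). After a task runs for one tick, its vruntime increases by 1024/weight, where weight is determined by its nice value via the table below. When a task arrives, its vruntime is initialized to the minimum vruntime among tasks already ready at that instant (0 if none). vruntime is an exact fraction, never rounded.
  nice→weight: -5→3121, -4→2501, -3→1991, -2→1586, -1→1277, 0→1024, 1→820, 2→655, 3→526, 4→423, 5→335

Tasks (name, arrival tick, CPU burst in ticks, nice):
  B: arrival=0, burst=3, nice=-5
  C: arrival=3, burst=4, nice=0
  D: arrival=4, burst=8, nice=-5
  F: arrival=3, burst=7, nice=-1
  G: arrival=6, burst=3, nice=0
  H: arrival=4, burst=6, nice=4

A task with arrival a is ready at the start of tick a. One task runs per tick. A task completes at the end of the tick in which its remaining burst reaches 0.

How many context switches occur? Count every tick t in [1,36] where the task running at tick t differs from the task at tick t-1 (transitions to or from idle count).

t=0: vr[B=0] → run B
t=1: vr[B=1024/3121] → run B
t=2: vr[B=2048/3121] → run B
t=3: vr[C=0 F=0] → run C
t=4: vr[C=1 D=0 F=0 H=0] → run D
t=5: vr[C=1 D=1024/3121 F=0 H=0] → run F
t=6: vr[C=1 D=1024/3121 F=1024/1277 G=0 H=0] → run G
t=7: vr[C=1 D=1024/3121 F=1024/1277 G=1 H=0] → run H
t=8: vr[C=1 D=1024/3121 F=1024/1277 G=1 H=1024/423] → run D
t=9: vr[C=1 D=2048/3121 F=1024/1277 G=1 H=1024/423] → run D
t=10: vr[C=1 D=3072/3121 F=1024/1277 G=1 H=1024/423] → run F
t=11: vr[C=1 D=3072/3121 F=2048/1277 G=1 H=1024/423] → run D
t=12: vr[C=1 D=4096/3121 F=2048/1277 G=1 H=1024/423] → run C
t=13: vr[C=2 D=4096/3121 F=2048/1277 G=1 H=1024/423] → run G
t=14: vr[C=2 D=4096/3121 F=2048/1277 G=2 H=1024/423] → run D
t=15: vr[C=2 D=5120/3121 F=2048/1277 G=2 H=1024/423] → run F
t=16: vr[C=2 D=5120/3121 F=3072/1277 G=2 H=1024/423] → run D
t=17: vr[C=2 D=6144/3121 F=3072/1277 G=2 H=1024/423] → run D
t=18: vr[C=2 D=7168/3121 F=3072/1277 G=2 H=1024/423] → run C
t=19: vr[C=3 D=7168/3121 F=3072/1277 G=2 H=1024/423] → run G
t=20: vr[C=3 D=7168/3121 F=3072/1277 H=1024/423] → run D
t=21: vr[C=3 F=3072/1277 H=1024/423] → run F
t=22: vr[C=3 F=4096/1277 H=1024/423] → run H
t=23: vr[C=3 F=4096/1277 H=2048/423] → run C
t=24: vr[F=4096/1277 H=2048/423] → run F
t=25: vr[F=5120/1277 H=2048/423] → run F
t=26: vr[F=6144/1277 H=2048/423] → run F
t=27: vr[H=2048/423] → run H
t=28: vr[H=1024/141] → run H
t=29: vr[H=4096/423] → run H
t=30: vr[H=5120/423] → run H
t=31: (idle)
t=32: (idle)
t=33: (idle)
t=34: (idle)
t=35: (idle)
t=36: (idle)

context switches = 22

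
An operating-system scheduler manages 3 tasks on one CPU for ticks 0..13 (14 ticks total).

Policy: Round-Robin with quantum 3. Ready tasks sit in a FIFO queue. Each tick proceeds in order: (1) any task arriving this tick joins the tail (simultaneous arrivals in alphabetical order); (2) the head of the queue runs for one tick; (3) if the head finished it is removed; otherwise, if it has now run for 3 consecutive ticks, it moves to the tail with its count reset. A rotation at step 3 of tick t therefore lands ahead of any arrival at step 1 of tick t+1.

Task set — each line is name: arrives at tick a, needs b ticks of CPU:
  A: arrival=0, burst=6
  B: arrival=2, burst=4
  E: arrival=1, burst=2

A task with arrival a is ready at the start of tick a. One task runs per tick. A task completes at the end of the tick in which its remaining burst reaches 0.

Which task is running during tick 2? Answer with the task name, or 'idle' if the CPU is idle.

t=0: queue=[A] q_used=0 → run A
t=1: queue=[A,E] q_used=1 → run A
t=2: queue=[A,E,B] q_used=2 → run A
t=3: queue=[E,B,A] q_used=0 → run E
t=4: queue=[E,B,A] q_used=1 → run E
t=5: queue=[B,A] q_used=0 → run B
t=6: queue=[B,A] q_used=1 → run B
t=7: queue=[B,A] q_used=2 → run B
t=8: queue=[A,B] q_used=0 → run A
t=9: queue=[A,B] q_used=1 → run A
t=10: queue=[A,B] q_used=2 → run A
t=11: queue=[B] q_used=0 → run B
t=12: (idle)
t=13: (idle)

running at tick 2 = A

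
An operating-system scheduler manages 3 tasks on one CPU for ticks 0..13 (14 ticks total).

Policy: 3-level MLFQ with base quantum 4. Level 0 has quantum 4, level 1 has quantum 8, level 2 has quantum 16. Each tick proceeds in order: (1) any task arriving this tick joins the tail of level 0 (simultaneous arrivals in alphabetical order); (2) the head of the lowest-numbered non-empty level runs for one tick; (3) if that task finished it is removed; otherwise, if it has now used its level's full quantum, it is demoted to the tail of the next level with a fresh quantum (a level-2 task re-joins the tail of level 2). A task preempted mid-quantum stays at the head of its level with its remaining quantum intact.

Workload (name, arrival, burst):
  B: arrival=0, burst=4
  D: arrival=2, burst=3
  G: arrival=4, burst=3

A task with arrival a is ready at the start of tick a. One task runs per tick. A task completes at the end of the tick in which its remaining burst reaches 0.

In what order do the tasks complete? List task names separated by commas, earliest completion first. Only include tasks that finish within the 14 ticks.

completion order = B, D, G

t=0: L0/L1/L2 = B/-/- → run B
t=1: L0/L1/L2 = B/-/- → run B
t=2: L0/L1/L2 = BD/-/- → run B
t=3: L0/L1/L2 = BD/-/- → run B
t=4: L0/L1/L2 = DG/-/- → run D
t=5: L0/L1/L2 = DG/-/- → run D
t=6: L0/L1/L2 = DG/-/- → run D
t=7: L0/L1/L2 = G/-/- → run G
t=8: L0/L1/L2 = G/-/- → run G
t=9: L0/L1/L2 = G/-/- → run G
t=10: (idle)
t=11: (idle)
t=12: (idle)
t=13: (idle)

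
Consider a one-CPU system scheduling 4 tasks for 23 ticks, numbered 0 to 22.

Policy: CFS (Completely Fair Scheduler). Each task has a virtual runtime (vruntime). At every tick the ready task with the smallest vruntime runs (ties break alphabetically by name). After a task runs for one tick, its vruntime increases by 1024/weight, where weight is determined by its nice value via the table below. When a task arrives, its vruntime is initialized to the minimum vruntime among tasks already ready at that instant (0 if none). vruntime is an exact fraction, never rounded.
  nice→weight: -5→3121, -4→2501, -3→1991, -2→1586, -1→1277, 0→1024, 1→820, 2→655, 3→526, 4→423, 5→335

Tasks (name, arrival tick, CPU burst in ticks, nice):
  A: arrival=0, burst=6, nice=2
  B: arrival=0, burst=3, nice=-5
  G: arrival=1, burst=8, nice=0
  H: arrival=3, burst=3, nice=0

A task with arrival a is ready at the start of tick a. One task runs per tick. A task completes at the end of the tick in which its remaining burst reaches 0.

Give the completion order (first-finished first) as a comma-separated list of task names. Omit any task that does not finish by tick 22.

t=0: vr[A=0 B=0] → run A
t=1: vr[A=1024/655 B=0 G=0] → run B
t=2: vr[A=1024/655 B=1024/3121 G=0] → run G
t=3: vr[A=1024/655 B=1024/3121 G=1 H=1024/3121] → run B
t=4: vr[A=1024/655 B=2048/3121 G=1 H=1024/3121] → run H
t=5: vr[A=1024/655 B=2048/3121 G=1 H=4145/3121] → run B
t=6: vr[A=1024/655 G=1 H=4145/3121] → run G
t=7: vr[A=1024/655 G=2 H=4145/3121] → run H
t=8: vr[A=1024/655 G=2 H=7266/3121] → run A
t=9: vr[A=2048/655 G=2 H=7266/3121] → run G
t=10: vr[A=2048/655 G=3 H=7266/3121] → run H
t=11: vr[A=2048/655 G=3] → run G
t=12: vr[A=2048/655 G=4] → run A
t=13: vr[A=3072/655 G=4] → run G
t=14: vr[A=3072/655 G=5] → run A
t=15: vr[A=4096/655 G=5] → run G
t=16: vr[A=4096/655 G=6] → run G
t=17: vr[A=4096/655 G=7] → run A
t=18: vr[A=1024/131 G=7] → run G
t=19: vr[A=1024/131] → run A
t=20: (idle)
t=21: (idle)
t=22: (idle)

completion order = B, H, G, A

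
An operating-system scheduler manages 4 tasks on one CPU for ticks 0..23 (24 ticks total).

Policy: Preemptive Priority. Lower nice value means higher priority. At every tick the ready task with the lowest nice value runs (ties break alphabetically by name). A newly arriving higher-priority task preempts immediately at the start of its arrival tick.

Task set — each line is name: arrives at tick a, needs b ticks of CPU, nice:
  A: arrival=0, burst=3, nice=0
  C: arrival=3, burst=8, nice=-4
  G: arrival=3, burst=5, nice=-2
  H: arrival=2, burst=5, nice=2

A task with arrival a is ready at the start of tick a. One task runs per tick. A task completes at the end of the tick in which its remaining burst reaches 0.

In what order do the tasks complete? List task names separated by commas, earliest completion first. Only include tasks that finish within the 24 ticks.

t=0: ready={A} → run A
t=1: ready={A} → run A
t=2: ready={A,H} → run A
t=3: ready={C,G,H} → run C
t=4: ready={C,G,H} → run C
t=5: ready={C,G,H} → run C
t=6: ready={C,G,H} → run C
t=7: ready={C,G,H} → run C
t=8: ready={C,G,H} → run C
t=9: ready={C,G,H} → run C
t=10: ready={C,G,H} → run C
t=11: ready={G,H} → run G
t=12: ready={G,H} → run G
t=13: ready={G,H} → run G
t=14: ready={G,H} → run G
t=15: ready={G,H} → run G
t=16: ready={H} → run H
t=17: ready={H} → run H
t=18: ready={H} → run H
t=19: ready={H} → run H
t=20: ready={H} → run H
t=21: (idle)
t=22: (idle)
t=23: (idle)

completion order = A, C, G, H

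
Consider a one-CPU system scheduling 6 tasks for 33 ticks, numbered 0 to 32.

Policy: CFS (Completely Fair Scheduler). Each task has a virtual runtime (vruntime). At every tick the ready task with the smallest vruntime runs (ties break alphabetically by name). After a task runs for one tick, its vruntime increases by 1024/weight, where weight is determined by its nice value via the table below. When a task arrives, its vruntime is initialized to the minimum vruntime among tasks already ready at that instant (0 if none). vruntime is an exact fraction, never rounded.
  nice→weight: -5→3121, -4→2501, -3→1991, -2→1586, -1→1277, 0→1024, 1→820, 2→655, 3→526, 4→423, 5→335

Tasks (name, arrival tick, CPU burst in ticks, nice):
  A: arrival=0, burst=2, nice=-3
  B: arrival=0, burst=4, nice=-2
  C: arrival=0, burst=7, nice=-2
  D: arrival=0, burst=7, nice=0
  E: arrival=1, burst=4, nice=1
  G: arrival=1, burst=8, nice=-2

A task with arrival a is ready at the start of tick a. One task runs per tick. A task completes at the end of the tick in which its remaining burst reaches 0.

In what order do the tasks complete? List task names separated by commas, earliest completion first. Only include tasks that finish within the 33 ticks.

completion order = A, B, E, C, G, D

t=0: vr[A=0 B=0 C=0 D=0] → run A
t=1: vr[A=1024/1991 B=0 C=0 D=0 E=0 G=0] → run B
t=2: vr[A=1024/1991 B=512/793 C=0 D=0 E=0 G=0] → run C
t=3: vr[A=1024/1991 B=512/793 C=512/793 D=0 E=0 G=0] → run D
t=4: vr[A=1024/1991 B=512/793 C=512/793 D=1 E=0 G=0] → run E
t=5: vr[A=1024/1991 B=512/793 C=512/793 D=1 E=256/205 G=0] → run G
t=6: vr[A=1024/1991 B=512/793 C=512/793 D=1 E=256/205 G=512/793] → run A
t=7: vr[B=512/793 C=512/793 D=1 E=256/205 G=512/793] → run B
t=8: vr[B=1024/793 C=512/793 D=1 E=256/205 G=512/793] → run C
t=9: vr[B=1024/793 C=1024/793 D=1 E=256/205 G=512/793] → run G
t=10: vr[B=1024/793 C=1024/793 D=1 E=256/205 G=1024/793] → run D
t=11: vr[B=1024/793 C=1024/793 D=2 E=256/205 G=1024/793] → run E
t=12: vr[B=1024/793 C=1024/793 D=2 E=512/205 G=1024/793] → run B
t=13: vr[B=1536/793 C=1024/793 D=2 E=512/205 G=1024/793] → run C
t=14: vr[B=1536/793 C=1536/793 D=2 E=512/205 G=1024/793] → run G
t=15: vr[B=1536/793 C=1536/793 D=2 E=512/205 G=1536/793] → run B
t=16: vr[C=1536/793 D=2 E=512/205 G=1536/793] → run C
t=17: vr[C=2048/793 D=2 E=512/205 G=1536/793] → run G
t=18: vr[C=2048/793 D=2 E=512/205 G=2048/793] → run D
t=19: vr[C=2048/793 D=3 E=512/205 G=2048/793] → run E
t=20: vr[C=2048/793 D=3 E=768/205 G=2048/793] → run C
t=21: vr[C=2560/793 D=3 E=768/205 G=2048/793] → run G
t=22: vr[C=2560/793 D=3 E=768/205 G=2560/793] → run D
t=23: vr[C=2560/793 D=4 E=768/205 G=2560/793] → run C
t=24: vr[C=3072/793 D=4 E=768/205 G=2560/793] → run G
t=25: vr[C=3072/793 D=4 E=768/205 G=3072/793] → run E
t=26: vr[C=3072/793 D=4 G=3072/793] → run C
t=27: vr[D=4 G=3072/793] → run G
t=28: vr[D=4 G=3584/793] → run D
t=29: vr[D=5 G=3584/793] → run G
t=30: vr[D=5] → run D
t=31: vr[D=6] → run D
t=32: (idle)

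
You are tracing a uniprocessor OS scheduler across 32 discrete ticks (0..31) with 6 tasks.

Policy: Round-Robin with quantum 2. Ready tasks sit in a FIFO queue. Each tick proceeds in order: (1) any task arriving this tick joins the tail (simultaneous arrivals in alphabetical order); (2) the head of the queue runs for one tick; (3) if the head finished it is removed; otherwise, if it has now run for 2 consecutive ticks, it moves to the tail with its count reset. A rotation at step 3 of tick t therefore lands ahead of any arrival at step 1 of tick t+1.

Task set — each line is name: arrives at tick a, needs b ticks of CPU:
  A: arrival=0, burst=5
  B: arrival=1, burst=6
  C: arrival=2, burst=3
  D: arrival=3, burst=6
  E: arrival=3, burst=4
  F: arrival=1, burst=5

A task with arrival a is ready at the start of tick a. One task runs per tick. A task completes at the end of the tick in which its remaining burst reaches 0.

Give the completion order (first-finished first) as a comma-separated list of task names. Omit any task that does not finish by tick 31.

completion order = A, C, E, B, F, D

t=0: queue=[A] q_used=0 → run A
t=1: queue=[A,B,F] q_used=1 → run A
t=2: queue=[B,F,A,C] q_used=0 → run B
t=3: queue=[B,F,A,C,D,E] q_used=1 → run B
t=4: queue=[F,A,C,D,E,B] q_used=0 → run F
t=5: queue=[F,A,C,D,E,B] q_used=1 → run F
t=6: queue=[A,C,D,E,B,F] q_used=0 → run A
t=7: queue=[A,C,D,E,B,F] q_used=1 → run A
t=8: queue=[C,D,E,B,F,A] q_used=0 → run C
t=9: queue=[C,D,E,B,F,A] q_used=1 → run C
t=10: queue=[D,E,B,F,A,C] q_used=0 → run D
t=11: queue=[D,E,B,F,A,C] q_used=1 → run D
t=12: queue=[E,B,F,A,C,D] q_used=0 → run E
t=13: queue=[E,B,F,A,C,D] q_used=1 → run E
t=14: queue=[B,F,A,C,D,E] q_used=0 → run B
t=15: queue=[B,F,A,C,D,E] q_used=1 → run B
t=16: queue=[F,A,C,D,E,B] q_used=0 → run F
t=17: queue=[F,A,C,D,E,B] q_used=1 → run F
t=18: queue=[A,C,D,E,B,F] q_used=0 → run A
t=19: queue=[C,D,E,B,F] q_used=0 → run C
t=20: queue=[D,E,B,F] q_used=0 → run D
t=21: queue=[D,E,B,F] q_used=1 → run D
t=22: queue=[E,B,F,D] q_used=0 → run E
t=23: queue=[E,B,F,D] q_used=1 → run E
t=24: queue=[B,F,D] q_used=0 → run B
t=25: queue=[B,F,D] q_used=1 → run B
t=26: queue=[F,D] q_used=0 → run F
t=27: queue=[D] q_used=0 → run D
t=28: queue=[D] q_used=1 → run D
t=29: (idle)
t=30: (idle)
t=31: (idle)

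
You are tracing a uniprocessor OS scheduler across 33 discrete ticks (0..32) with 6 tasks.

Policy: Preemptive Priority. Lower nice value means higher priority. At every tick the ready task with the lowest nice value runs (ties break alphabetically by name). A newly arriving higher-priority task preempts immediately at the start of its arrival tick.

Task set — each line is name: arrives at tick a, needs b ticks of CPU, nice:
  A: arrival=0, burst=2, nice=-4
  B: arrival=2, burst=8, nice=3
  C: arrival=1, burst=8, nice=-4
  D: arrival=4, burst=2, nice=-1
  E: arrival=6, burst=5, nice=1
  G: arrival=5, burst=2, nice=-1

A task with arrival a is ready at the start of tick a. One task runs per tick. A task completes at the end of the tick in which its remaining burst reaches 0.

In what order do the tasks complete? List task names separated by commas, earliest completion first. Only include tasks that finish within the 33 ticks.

completion order = A, C, D, G, E, B

t=0: ready={A} → run A
t=1: ready={A,C} → run A
t=2: ready={B,C} → run C
t=3: ready={B,C} → run C
t=4: ready={B,C,D} → run C
t=5: ready={B,C,D,G} → run C
t=6: ready={B,C,D,E,G} → run C
t=7: ready={B,C,D,E,G} → run C
t=8: ready={B,C,D,E,G} → run C
t=9: ready={B,C,D,E,G} → run C
t=10: ready={B,D,E,G} → run D
t=11: ready={B,D,E,G} → run D
t=12: ready={B,E,G} → run G
t=13: ready={B,E,G} → run G
t=14: ready={B,E} → run E
t=15: ready={B,E} → run E
t=16: ready={B,E} → run E
t=17: ready={B,E} → run E
t=18: ready={B,E} → run E
t=19: ready={B} → run B
t=20: ready={B} → run B
t=21: ready={B} → run B
t=22: ready={B} → run B
t=23: ready={B} → run B
t=24: ready={B} → run B
t=25: ready={B} → run B
t=26: ready={B} → run B
t=27: (idle)
t=28: (idle)
t=29: (idle)
t=30: (idle)
t=31: (idle)
t=32: (idle)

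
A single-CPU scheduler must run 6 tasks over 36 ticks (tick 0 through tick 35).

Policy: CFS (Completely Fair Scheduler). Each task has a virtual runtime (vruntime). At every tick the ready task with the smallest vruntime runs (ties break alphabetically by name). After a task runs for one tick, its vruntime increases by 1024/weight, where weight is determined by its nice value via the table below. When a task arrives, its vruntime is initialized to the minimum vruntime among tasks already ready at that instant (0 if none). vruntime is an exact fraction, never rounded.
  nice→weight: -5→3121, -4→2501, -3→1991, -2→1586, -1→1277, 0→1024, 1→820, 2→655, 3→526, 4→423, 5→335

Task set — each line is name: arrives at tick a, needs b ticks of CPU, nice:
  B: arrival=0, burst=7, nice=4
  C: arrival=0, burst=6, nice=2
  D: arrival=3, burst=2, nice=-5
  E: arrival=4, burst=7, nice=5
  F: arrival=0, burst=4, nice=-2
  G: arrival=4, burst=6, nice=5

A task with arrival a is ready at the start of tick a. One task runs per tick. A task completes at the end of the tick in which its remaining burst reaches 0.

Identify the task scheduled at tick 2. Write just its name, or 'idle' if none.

t=0: vr[B=0 C=0 F=0] → run B
t=1: vr[B=1024/423 C=0 F=0] → run C
t=2: vr[B=1024/423 C=1024/655 F=0] → run F
t=3: vr[B=1024/423 C=1024/655 D=512/793 F=512/793] → run D
t=4: vr[B=1024/423 C=1024/655 D=2409984/2474953 E=512/793 F=512/793 G=512/793] → run E
t=5: vr[B=1024/423 C=1024/655 D=2409984/2474953 E=983552/265655 F=512/793 G=512/793] → run F
t=6: vr[B=1024/423 C=1024/655 D=2409984/2474953 E=983552/265655 F=1024/793 G=512/793] → run G
t=7: vr[B=1024/423 C=1024/655 D=2409984/2474953 E=983552/265655 F=1024/793 G=983552/265655] → run D
t=8: vr[B=1024/423 C=1024/655 E=983552/265655 F=1024/793 G=983552/265655] → run F
t=9: vr[B=1024/423 C=1024/655 E=983552/265655 F=1536/793 G=983552/265655] → run C
t=10: vr[B=1024/423 C=2048/655 E=983552/265655 F=1536/793 G=983552/265655] → run F
t=11: vr[B=1024/423 C=2048/655 E=983552/265655 G=983552/265655] → run B
t=12: vr[B=2048/423 C=2048/655 E=983552/265655 G=983552/265655] → run C
t=13: vr[B=2048/423 C=3072/655 E=983552/265655 G=983552/265655] → run E
t=14: vr[B=2048/423 C=3072/655 E=1795584/265655 G=983552/265655] → run G
t=15: vr[B=2048/423 C=3072/655 E=1795584/265655 G=1795584/265655] → run C
t=16: vr[B=2048/423 C=4096/655 E=1795584/265655 G=1795584/265655] → run B
t=17: vr[B=1024/141 C=4096/655 E=1795584/265655 G=1795584/265655] → run C
t=18: vr[B=1024/141 C=1024/131 E=1795584/265655 G=1795584/265655] → run E
t=19: vr[B=1024/141 C=1024/131 E=2607616/265655 G=1795584/265655] → run G
t=20: vr[B=1024/141 C=1024/131 E=2607616/265655 G=2607616/265655] → run B
t=21: vr[B=4096/423 C=1024/131 E=2607616/265655 G=2607616/265655] → run C
t=22: vr[B=4096/423 E=2607616/265655 G=2607616/265655] → run B
t=23: vr[B=5120/423 E=2607616/265655 G=2607616/265655] → run E
t=24: vr[B=5120/423 E=3419648/265655 G=2607616/265655] → run G
t=25: vr[B=5120/423 E=3419648/265655 G=3419648/265655] → run B
t=26: vr[B=2048/141 E=3419648/265655 G=3419648/265655] → run E
t=27: vr[B=2048/141 E=846336/53131 G=3419648/265655] → run G
t=28: vr[B=2048/141 E=846336/53131 G=846336/53131] → run B
t=29: vr[E=846336/53131 G=846336/53131] → run E
t=30: vr[E=5043712/265655 G=846336/53131] → run G
t=31: vr[E=5043712/265655] → run E
t=32: (idle)
t=33: (idle)
t=34: (idle)
t=35: (idle)

running at tick 2 = F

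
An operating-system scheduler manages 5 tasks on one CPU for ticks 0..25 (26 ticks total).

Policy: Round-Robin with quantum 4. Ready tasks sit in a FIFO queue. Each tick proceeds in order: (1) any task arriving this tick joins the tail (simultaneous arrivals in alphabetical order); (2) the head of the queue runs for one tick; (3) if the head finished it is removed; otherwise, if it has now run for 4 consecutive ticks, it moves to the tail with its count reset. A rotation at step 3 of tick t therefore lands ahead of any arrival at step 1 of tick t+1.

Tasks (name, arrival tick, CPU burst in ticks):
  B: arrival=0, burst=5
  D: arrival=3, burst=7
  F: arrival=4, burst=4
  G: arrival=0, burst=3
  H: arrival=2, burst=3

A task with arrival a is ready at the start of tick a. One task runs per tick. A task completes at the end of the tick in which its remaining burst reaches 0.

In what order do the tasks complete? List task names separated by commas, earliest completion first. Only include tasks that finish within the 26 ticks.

t=0: queue=[B,G] q_used=0 → run B
t=1: queue=[B,G] q_used=1 → run B
t=2: queue=[B,G,H] q_used=2 → run B
t=3: queue=[B,G,H,D] q_used=3 → run B
t=4: queue=[G,H,D,B,F] q_used=0 → run G
t=5: queue=[G,H,D,B,F] q_used=1 → run G
t=6: queue=[G,H,D,B,F] q_used=2 → run G
t=7: queue=[H,D,B,F] q_used=0 → run H
t=8: queue=[H,D,B,F] q_used=1 → run H
t=9: queue=[H,D,B,F] q_used=2 → run H
t=10: queue=[D,B,F] q_used=0 → run D
t=11: queue=[D,B,F] q_used=1 → run D
t=12: queue=[D,B,F] q_used=2 → run D
t=13: queue=[D,B,F] q_used=3 → run D
t=14: queue=[B,F,D] q_used=0 → run B
t=15: queue=[F,D] q_used=0 → run F
t=16: queue=[F,D] q_used=1 → run F
t=17: queue=[F,D] q_used=2 → run F
t=18: queue=[F,D] q_used=3 → run F
t=19: queue=[D] q_used=0 → run D
t=20: queue=[D] q_used=1 → run D
t=21: queue=[D] q_used=2 → run D
t=22: (idle)
t=23: (idle)
t=24: (idle)
t=25: (idle)

completion order = G, H, B, F, D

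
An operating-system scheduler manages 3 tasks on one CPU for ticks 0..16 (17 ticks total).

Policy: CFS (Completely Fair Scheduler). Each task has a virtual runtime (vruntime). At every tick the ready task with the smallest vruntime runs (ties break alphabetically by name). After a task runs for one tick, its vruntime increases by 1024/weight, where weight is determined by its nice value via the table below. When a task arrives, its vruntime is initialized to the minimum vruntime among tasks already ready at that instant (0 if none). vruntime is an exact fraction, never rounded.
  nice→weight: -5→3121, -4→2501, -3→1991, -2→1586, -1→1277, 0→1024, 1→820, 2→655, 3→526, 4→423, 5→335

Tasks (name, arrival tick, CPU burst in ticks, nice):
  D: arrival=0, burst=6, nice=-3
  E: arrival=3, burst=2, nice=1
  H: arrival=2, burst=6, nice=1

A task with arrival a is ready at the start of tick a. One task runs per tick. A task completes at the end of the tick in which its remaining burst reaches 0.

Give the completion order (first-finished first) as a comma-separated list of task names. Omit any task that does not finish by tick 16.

t=0: vr[D=0] → run D
t=1: vr[D=1024/1991] → run D
t=2: vr[D=2048/1991 H=2048/1991] → run D
t=3: vr[D=3072/1991 E=2048/1991 H=2048/1991] → run E
t=4: vr[D=3072/1991 E=929536/408155 H=2048/1991] → run H
t=5: vr[D=3072/1991 E=929536/408155 H=929536/408155] → run D
t=6: vr[D=4096/1991 E=929536/408155 H=929536/408155] → run D
t=7: vr[D=5120/1991 E=929536/408155 H=929536/408155] → run E
t=8: vr[D=5120/1991 H=929536/408155] → run H
t=9: vr[D=5120/1991 H=1439232/408155] → run D
t=10: vr[H=1439232/408155] → run H
t=11: vr[H=1948928/408155] → run H
t=12: vr[H=2458624/408155] → run H
t=13: vr[H=593664/81631] → run H
t=14: (idle)
t=15: (idle)
t=16: (idle)

completion order = E, D, H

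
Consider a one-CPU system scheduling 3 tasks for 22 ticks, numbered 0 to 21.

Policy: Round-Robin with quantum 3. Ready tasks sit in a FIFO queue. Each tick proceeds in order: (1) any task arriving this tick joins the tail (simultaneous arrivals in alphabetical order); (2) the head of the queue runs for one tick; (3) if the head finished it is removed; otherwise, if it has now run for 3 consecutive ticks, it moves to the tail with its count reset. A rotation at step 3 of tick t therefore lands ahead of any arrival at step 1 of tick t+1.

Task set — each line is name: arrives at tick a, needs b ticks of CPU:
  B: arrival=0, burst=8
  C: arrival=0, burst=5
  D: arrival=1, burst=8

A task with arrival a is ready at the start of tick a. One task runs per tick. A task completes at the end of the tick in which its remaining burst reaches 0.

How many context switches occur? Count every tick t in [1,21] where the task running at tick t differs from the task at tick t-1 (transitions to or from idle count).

context switches = 8

t=0: queue=[B,C] q_used=0 → run B
t=1: queue=[B,C,D] q_used=1 → run B
t=2: queue=[B,C,D] q_used=2 → run B
t=3: queue=[C,D,B] q_used=0 → run C
t=4: queue=[C,D,B] q_used=1 → run C
t=5: queue=[C,D,B] q_used=2 → run C
t=6: queue=[D,B,C] q_used=0 → run D
t=7: queue=[D,B,C] q_used=1 → run D
t=8: queue=[D,B,C] q_used=2 → run D
t=9: queue=[B,C,D] q_used=0 → run B
t=10: queue=[B,C,D] q_used=1 → run B
t=11: queue=[B,C,D] q_used=2 → run B
t=12: queue=[C,D,B] q_used=0 → run C
t=13: queue=[C,D,B] q_used=1 → run C
t=14: queue=[D,B] q_used=0 → run D
t=15: queue=[D,B] q_used=1 → run D
t=16: queue=[D,B] q_used=2 → run D
t=17: queue=[B,D] q_used=0 → run B
t=18: queue=[B,D] q_used=1 → run B
t=19: queue=[D] q_used=0 → run D
t=20: queue=[D] q_used=1 → run D
t=21: (idle)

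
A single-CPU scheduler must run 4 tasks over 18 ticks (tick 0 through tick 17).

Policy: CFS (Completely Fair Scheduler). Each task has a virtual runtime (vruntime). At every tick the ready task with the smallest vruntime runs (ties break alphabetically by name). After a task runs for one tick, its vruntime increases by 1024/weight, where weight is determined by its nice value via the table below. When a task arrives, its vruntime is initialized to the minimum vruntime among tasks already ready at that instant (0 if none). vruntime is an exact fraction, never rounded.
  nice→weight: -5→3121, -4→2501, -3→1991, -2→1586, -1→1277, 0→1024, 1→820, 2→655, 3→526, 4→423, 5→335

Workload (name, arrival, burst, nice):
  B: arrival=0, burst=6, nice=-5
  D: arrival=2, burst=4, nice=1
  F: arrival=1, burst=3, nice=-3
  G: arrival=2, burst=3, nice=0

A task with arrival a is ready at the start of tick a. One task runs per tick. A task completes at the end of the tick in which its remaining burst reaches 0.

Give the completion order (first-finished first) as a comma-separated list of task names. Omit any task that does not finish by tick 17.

t=0: vr[B=0] → run B
t=1: vr[B=1024/3121 F=1024/3121] → run B
t=2: vr[B=2048/3121 D=1024/3121 F=1024/3121 G=1024/3121] → run D
t=3: vr[B=2048/3121 D=1008896/639805 F=1024/3121 G=1024/3121] → run F
t=4: vr[B=2048/3121 D=1008896/639805 F=5234688/6213911 G=1024/3121] → run G
t=5: vr[B=2048/3121 D=1008896/639805 F=5234688/6213911 G=4145/3121] → run B
t=6: vr[B=3072/3121 D=1008896/639805 F=5234688/6213911 G=4145/3121] → run F
t=7: vr[B=3072/3121 D=1008896/639805 F=8430592/6213911 G=4145/3121] → run B
t=8: vr[B=4096/3121 D=1008896/639805 F=8430592/6213911 G=4145/3121] → run B
t=9: vr[B=5120/3121 D=1008896/639805 F=8430592/6213911 G=4145/3121] → run G
t=10: vr[B=5120/3121 D=1008896/639805 F=8430592/6213911 G=7266/3121] → run F
t=11: vr[B=5120/3121 D=1008896/639805 G=7266/3121] → run D
t=12: vr[B=5120/3121 D=1807872/639805 G=7266/3121] → run B
t=13: vr[D=1807872/639805 G=7266/3121] → run G
t=14: vr[D=1807872/639805] → run D
t=15: vr[D=2606848/639805] → run D
t=16: (idle)
t=17: (idle)

completion order = F, B, G, D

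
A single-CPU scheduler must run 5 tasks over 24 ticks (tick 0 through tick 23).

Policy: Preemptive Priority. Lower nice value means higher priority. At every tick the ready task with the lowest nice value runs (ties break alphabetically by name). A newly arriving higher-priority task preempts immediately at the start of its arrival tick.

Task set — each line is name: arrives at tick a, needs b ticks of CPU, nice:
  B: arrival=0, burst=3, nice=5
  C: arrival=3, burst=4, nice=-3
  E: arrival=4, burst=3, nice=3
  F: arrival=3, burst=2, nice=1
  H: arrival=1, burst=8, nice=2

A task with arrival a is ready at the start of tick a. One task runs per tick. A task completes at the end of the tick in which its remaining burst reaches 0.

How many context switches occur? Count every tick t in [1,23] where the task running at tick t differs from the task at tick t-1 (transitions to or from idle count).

t=0: ready={B} → run B
t=1: ready={B,H} → run H
t=2: ready={B,H} → run H
t=3: ready={B,C,F,H} → run C
t=4: ready={B,C,E,F,H} → run C
t=5: ready={B,C,E,F,H} → run C
t=6: ready={B,C,E,F,H} → run C
t=7: ready={B,E,F,H} → run F
t=8: ready={B,E,F,H} → run F
t=9: ready={B,E,H} → run H
t=10: ready={B,E,H} → run H
t=11: ready={B,E,H} → run H
t=12: ready={B,E,H} → run H
t=13: ready={B,E,H} → run H
t=14: ready={B,E,H} → run H
t=15: ready={B,E} → run E
t=16: ready={B,E} → run E
t=17: ready={B,E} → run E
t=18: ready={B} → run B
t=19: ready={B} → run B
t=20: (idle)
t=21: (idle)
t=22: (idle)
t=23: (idle)

context switches = 7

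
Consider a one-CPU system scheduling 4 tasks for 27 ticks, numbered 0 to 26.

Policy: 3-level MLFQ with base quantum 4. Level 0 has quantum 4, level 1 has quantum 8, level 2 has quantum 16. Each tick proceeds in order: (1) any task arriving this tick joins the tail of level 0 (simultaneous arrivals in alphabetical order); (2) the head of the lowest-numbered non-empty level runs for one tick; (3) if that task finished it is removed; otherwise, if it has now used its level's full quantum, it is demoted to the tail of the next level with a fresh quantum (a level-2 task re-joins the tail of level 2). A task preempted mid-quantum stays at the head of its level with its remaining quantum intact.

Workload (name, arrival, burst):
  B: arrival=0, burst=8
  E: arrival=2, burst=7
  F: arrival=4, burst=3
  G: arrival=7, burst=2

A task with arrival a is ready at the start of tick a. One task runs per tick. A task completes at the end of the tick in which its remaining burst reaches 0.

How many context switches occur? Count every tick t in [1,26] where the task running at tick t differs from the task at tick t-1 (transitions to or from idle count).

context switches = 6

t=0: L0/L1/L2 = B/-/- → run B
t=1: L0/L1/L2 = B/-/- → run B
t=2: L0/L1/L2 = BE/-/- → run B
t=3: L0/L1/L2 = BE/-/- → run B
t=4: L0/L1/L2 = EF/B/- → run E
t=5: L0/L1/L2 = EF/B/- → run E
t=6: L0/L1/L2 = EF/B/- → run E
t=7: L0/L1/L2 = EFG/B/- → run E
t=8: L0/L1/L2 = FG/BE/- → run F
t=9: L0/L1/L2 = FG/BE/- → run F
t=10: L0/L1/L2 = FG/BE/- → run F
t=11: L0/L1/L2 = G/BE/- → run G
t=12: L0/L1/L2 = G/BE/- → run G
t=13: L0/L1/L2 = -/BE/- → run B
t=14: L0/L1/L2 = -/BE/- → run B
t=15: L0/L1/L2 = -/BE/- → run B
t=16: L0/L1/L2 = -/BE/- → run B
t=17: L0/L1/L2 = -/E/- → run E
t=18: L0/L1/L2 = -/E/- → run E
t=19: L0/L1/L2 = -/E/- → run E
t=20: (idle)
t=21: (idle)
t=22: (idle)
t=23: (idle)
t=24: (idle)
t=25: (idle)
t=26: (idle)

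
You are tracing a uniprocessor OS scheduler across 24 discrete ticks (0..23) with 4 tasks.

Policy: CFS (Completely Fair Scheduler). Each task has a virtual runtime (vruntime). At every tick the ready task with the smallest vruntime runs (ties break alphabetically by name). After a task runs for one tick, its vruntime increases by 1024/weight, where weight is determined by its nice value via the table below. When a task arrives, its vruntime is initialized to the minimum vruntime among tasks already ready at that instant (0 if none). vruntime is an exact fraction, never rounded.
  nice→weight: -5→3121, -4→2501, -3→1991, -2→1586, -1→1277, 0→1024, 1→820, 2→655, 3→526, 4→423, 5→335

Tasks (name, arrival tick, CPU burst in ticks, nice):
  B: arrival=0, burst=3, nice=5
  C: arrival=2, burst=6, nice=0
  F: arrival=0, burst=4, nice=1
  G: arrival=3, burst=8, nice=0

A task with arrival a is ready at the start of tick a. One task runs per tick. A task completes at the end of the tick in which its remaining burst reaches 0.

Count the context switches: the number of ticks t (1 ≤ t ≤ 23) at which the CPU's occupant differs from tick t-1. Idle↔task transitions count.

t=0: vr[B=0 F=0] → run B
t=1: vr[B=1024/335 F=0] → run F
t=2: vr[B=1024/335 C=256/205 F=256/205] → run C
t=3: vr[B=1024/335 C=461/205 F=256/205 G=256/205] → run F
t=4: vr[B=1024/335 C=461/205 F=512/205 G=256/205] → run G
t=5: vr[B=1024/335 C=461/205 F=512/205 G=461/205] → run C
t=6: vr[B=1024/335 C=666/205 F=512/205 G=461/205] → run G
t=7: vr[B=1024/335 C=666/205 F=512/205 G=666/205] → run F
t=8: vr[B=1024/335 C=666/205 F=768/205 G=666/205] → run B
t=9: vr[B=2048/335 C=666/205 F=768/205 G=666/205] → run C
t=10: vr[B=2048/335 C=871/205 F=768/205 G=666/205] → run G
t=11: vr[B=2048/335 C=871/205 F=768/205 G=871/205] → run F
t=12: vr[B=2048/335 C=871/205 G=871/205] → run C
t=13: vr[B=2048/335 C=1076/205 G=871/205] → run G
t=14: vr[B=2048/335 C=1076/205 G=1076/205] → run C
t=15: vr[B=2048/335 C=1281/205 G=1076/205] → run G
t=16: vr[B=2048/335 C=1281/205 G=1281/205] → run B
t=17: vr[C=1281/205 G=1281/205] → run C
t=18: vr[G=1281/205] → run G
t=19: vr[G=1486/205] → run G
t=20: vr[G=1691/205] → run G
t=21: (idle)
t=22: (idle)
t=23: (idle)

context switches = 19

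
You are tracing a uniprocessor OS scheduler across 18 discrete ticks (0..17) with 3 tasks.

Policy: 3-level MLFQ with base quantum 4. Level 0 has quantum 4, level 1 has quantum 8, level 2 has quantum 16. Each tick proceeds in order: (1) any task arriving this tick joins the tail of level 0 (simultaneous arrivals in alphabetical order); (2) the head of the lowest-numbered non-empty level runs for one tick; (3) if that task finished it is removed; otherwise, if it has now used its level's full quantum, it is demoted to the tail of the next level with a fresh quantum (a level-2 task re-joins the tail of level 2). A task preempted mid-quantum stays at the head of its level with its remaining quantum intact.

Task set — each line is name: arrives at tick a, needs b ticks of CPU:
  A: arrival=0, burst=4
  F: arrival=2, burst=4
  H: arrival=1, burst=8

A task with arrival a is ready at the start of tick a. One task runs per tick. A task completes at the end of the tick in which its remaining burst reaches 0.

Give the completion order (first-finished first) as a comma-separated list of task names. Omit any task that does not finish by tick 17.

completion order = A, F, H

t=0: L0/L1/L2 = A/-/- → run A
t=1: L0/L1/L2 = AH/-/- → run A
t=2: L0/L1/L2 = AHF/-/- → run A
t=3: L0/L1/L2 = AHF/-/- → run A
t=4: L0/L1/L2 = HF/-/- → run H
t=5: L0/L1/L2 = HF/-/- → run H
t=6: L0/L1/L2 = HF/-/- → run H
t=7: L0/L1/L2 = HF/-/- → run H
t=8: L0/L1/L2 = F/H/- → run F
t=9: L0/L1/L2 = F/H/- → run F
t=10: L0/L1/L2 = F/H/- → run F
t=11: L0/L1/L2 = F/H/- → run F
t=12: L0/L1/L2 = -/H/- → run H
t=13: L0/L1/L2 = -/H/- → run H
t=14: L0/L1/L2 = -/H/- → run H
t=15: L0/L1/L2 = -/H/- → run H
t=16: (idle)
t=17: (idle)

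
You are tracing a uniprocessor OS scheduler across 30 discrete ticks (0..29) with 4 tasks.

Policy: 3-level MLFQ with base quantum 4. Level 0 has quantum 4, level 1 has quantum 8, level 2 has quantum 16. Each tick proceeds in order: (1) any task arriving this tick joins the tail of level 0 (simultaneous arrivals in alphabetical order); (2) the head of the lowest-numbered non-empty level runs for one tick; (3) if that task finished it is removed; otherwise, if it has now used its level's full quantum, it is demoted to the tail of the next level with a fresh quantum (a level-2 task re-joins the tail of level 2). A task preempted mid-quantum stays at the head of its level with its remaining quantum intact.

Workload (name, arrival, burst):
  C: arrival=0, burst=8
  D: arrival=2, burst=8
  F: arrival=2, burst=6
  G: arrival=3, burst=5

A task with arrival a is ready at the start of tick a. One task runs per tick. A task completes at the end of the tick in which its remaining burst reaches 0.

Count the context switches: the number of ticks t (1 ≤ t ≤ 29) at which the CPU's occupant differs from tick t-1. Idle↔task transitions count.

t=0: L0/L1/L2 = C/-/- → run C
t=1: L0/L1/L2 = C/-/- → run C
t=2: L0/L1/L2 = CDF/-/- → run C
t=3: L0/L1/L2 = CDFG/-/- → run C
t=4: L0/L1/L2 = DFG/C/- → run D
t=5: L0/L1/L2 = DFG/C/- → run D
t=6: L0/L1/L2 = DFG/C/- → run D
t=7: L0/L1/L2 = DFG/C/- → run D
t=8: L0/L1/L2 = FG/CD/- → run F
t=9: L0/L1/L2 = FG/CD/- → run F
t=10: L0/L1/L2 = FG/CD/- → run F
t=11: L0/L1/L2 = FG/CD/- → run F
t=12: L0/L1/L2 = G/CDF/- → run G
t=13: L0/L1/L2 = G/CDF/- → run G
t=14: L0/L1/L2 = G/CDF/- → run G
t=15: L0/L1/L2 = G/CDF/- → run G
t=16: L0/L1/L2 = -/CDFG/- → run C
t=17: L0/L1/L2 = -/CDFG/- → run C
t=18: L0/L1/L2 = -/CDFG/- → run C
t=19: L0/L1/L2 = -/CDFG/- → run C
t=20: L0/L1/L2 = -/DFG/- → run D
t=21: L0/L1/L2 = -/DFG/- → run D
t=22: L0/L1/L2 = -/DFG/- → run D
t=23: L0/L1/L2 = -/DFG/- → run D
t=24: L0/L1/L2 = -/FG/- → run F
t=25: L0/L1/L2 = -/FG/- → run F
t=26: L0/L1/L2 = -/G/- → run G
t=27: (idle)
t=28: (idle)
t=29: (idle)

context switches = 8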